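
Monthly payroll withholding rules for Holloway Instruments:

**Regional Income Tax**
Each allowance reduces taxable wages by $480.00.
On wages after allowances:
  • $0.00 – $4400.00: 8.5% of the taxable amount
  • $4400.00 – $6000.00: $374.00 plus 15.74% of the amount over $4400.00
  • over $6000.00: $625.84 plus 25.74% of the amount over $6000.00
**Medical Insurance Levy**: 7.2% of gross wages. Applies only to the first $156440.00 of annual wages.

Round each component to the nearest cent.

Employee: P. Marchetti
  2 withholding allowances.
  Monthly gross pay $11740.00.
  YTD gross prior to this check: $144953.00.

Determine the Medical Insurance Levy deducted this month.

Medical Insurance Levy: cap $156440.00 − YTD $144953.00 = $11487.00 subject; 7.2% × $11487.00 = $827.06

$827.06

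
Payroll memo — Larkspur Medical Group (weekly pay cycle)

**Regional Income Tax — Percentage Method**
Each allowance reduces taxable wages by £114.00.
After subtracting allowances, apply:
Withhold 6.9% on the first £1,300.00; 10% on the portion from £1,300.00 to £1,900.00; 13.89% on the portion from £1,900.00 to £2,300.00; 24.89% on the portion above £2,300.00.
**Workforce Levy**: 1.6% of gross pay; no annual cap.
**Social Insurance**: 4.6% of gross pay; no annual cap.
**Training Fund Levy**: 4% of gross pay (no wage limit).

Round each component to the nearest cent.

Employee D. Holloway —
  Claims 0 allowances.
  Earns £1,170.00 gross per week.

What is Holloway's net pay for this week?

£969.93

Regional Income Tax: taxable = £1,170.00
  6.9% × £1,170.00 = £80.73
Workforce Levy: 1.6% × £1,170.00 = £18.72
Social Insurance: 4.6% × £1,170.00 = £53.82
Training Fund Levy: 4% × £1,170.00 = £46.80
Total withheld: £80.73 + £18.72 + £53.82 + £46.80 = £200.07
Net pay: £1,170.00 − £200.07 = £969.93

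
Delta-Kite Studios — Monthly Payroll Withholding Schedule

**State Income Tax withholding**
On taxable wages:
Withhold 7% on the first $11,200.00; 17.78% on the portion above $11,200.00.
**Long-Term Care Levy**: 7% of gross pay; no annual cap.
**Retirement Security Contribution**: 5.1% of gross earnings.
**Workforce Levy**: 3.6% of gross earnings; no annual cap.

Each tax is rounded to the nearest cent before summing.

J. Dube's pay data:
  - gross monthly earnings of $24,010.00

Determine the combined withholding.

State Income Tax: taxable = $24,010.00
  $784.00 + 17.78% × ($24,010.00 − $11,200.00) = $784.00 + 17.78% × $12,810.00 = $3,061.62
Long-Term Care Levy: 7% × $24,010.00 = $1,680.70
Retirement Security Contribution: 5.1% × $24,010.00 = $1,224.51
Workforce Levy: 3.6% × $24,010.00 = $864.36
Total: $3,061.62 + $1,680.70 + $1,224.51 + $864.36 = $6,831.19

$6,831.19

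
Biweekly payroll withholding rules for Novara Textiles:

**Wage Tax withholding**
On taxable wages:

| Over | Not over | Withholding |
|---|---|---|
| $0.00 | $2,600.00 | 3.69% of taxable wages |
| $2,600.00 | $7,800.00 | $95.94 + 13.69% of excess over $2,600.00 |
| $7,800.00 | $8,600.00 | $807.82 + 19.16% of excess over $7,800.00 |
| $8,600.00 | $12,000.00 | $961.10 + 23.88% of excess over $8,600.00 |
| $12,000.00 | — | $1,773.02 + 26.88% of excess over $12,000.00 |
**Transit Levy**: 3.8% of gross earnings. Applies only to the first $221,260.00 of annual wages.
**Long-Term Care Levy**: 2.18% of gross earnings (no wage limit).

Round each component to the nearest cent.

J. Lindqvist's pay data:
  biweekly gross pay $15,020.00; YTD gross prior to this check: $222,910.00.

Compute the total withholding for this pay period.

Wage Tax: taxable = $15,020.00
  $1,773.02 + 26.88% × ($15,020.00 − $12,000.00) = $1,773.02 + 26.88% × $3,020.00 = $2,584.80
Transit Levy: YTD $222,910.00 ≥ cap $221,260.00 → $0.00
Long-Term Care Levy: 2.18% × $15,020.00 = $327.44
Total: $2,584.80 + $0.00 + $327.44 = $2,912.24

$2,912.24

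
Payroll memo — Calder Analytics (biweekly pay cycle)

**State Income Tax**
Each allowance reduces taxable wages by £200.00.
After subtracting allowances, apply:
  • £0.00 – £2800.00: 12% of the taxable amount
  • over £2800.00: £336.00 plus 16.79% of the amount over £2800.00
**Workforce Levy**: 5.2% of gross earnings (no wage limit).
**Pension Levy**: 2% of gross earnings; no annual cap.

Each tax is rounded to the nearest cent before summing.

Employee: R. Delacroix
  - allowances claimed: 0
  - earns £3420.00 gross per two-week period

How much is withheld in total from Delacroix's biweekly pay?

State Income Tax: taxable = £3420.00
  £336.00 + 16.79% × (£3420.00 − £2800.00) = £336.00 + 16.79% × £620.00 = £440.10
Workforce Levy: 5.2% × £3420.00 = £177.84
Pension Levy: 2% × £3420.00 = £68.40
Total: £440.10 + £177.84 + £68.40 = £686.34

£686.34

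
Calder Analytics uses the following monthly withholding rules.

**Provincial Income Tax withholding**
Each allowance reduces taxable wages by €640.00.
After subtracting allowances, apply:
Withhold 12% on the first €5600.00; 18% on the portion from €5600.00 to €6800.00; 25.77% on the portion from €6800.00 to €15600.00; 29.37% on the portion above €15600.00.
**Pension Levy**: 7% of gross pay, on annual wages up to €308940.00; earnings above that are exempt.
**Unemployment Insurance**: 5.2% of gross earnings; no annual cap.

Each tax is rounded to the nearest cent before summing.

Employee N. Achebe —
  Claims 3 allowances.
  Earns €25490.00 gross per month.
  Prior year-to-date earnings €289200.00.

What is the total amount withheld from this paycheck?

Provincial Income Tax: taxable = €25490.00 − 3×€640.00 = €23570.00
  €3155.76 + 29.37% × (€23570.00 − €15600.00) = €3155.76 + 29.37% × €7970.00 = €5496.55
Pension Levy: cap €308940.00 − YTD €289200.00 = €19740.00 subject; 7% × €19740.00 = €1381.80
Unemployment Insurance: 5.2% × €25490.00 = €1325.48
Total: €5496.55 + €1381.80 + €1325.48 = €8203.83

€8203.83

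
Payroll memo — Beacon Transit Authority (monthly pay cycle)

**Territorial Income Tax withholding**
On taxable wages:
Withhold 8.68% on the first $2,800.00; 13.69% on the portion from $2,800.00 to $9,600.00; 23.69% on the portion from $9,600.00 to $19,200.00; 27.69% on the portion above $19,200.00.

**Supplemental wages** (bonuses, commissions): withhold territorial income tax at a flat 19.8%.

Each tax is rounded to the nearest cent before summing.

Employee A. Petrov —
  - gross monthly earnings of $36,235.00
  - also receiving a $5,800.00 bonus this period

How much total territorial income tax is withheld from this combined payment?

Territorial Income Tax: taxable = $36,235.00
  $3,448.20 + 27.69% × ($36,235.00 − $19,200.00) = $3,448.20 + 27.69% × $17,035.00 = $8,165.19
Supplemental (19.8% flat on bonus): 19.8% × $5,800.00 = $1,148.40
Total territorial income tax: $8,165.19 + $1,148.40 = $9,313.59

$9,313.59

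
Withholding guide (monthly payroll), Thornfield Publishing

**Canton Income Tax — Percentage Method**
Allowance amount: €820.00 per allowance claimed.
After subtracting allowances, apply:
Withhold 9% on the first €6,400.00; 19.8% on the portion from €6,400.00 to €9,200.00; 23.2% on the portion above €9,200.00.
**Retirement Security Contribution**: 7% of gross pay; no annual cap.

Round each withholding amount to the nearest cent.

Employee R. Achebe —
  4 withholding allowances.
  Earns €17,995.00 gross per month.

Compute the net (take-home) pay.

€14,325.47

Canton Income Tax: taxable = €17,995.00 − 4×€820.00 = €14,715.00
  €1,130.40 + 23.2% × (€14,715.00 − €9,200.00) = €1,130.40 + 23.2% × €5,515.00 = €2,409.88
Retirement Security Contribution: 7% × €17,995.00 = €1,259.65
Total withheld: €2,409.88 + €1,259.65 = €3,669.53
Net pay: €17,995.00 − €3,669.53 = €14,325.47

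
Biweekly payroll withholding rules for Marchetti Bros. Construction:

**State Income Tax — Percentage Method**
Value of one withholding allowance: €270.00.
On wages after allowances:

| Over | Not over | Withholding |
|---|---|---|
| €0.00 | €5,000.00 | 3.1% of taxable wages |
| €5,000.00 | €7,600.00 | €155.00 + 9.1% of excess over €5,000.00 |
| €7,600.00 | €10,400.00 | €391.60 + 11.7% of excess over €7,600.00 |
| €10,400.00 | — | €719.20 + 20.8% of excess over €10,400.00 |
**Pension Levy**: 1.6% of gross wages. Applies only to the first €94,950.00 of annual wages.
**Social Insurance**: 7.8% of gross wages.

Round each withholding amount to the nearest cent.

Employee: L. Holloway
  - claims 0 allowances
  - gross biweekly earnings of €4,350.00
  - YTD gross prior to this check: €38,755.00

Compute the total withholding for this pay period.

€543.75

State Income Tax: taxable = €4,350.00
  3.1% × €4,350.00 = €134.85
Pension Levy: 1.6% × €4,350.00 = €69.60
Social Insurance: 7.8% × €4,350.00 = €339.30
Total: €134.85 + €69.60 + €339.30 = €543.75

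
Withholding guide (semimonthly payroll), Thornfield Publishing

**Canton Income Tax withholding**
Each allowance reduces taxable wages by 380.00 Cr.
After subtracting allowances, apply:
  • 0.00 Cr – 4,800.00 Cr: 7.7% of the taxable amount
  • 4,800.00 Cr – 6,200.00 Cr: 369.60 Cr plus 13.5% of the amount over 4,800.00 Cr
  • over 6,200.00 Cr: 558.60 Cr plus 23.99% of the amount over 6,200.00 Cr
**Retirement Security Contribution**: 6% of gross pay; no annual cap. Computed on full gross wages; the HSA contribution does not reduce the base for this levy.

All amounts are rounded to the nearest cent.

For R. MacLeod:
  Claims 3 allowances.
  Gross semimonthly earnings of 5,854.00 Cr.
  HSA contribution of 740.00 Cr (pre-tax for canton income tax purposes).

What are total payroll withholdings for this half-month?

657.24 Cr

Canton Income Tax: taxable = 5,854.00 Cr − 740.00 Cr − 3×380.00 Cr = 3,974.00 Cr
  7.7% × 3,974.00 Cr = 306.00 Cr
Retirement Security Contribution: 6% × 5,854.00 Cr = 351.24 Cr
Total: 306.00 Cr + 351.24 Cr = 657.24 Cr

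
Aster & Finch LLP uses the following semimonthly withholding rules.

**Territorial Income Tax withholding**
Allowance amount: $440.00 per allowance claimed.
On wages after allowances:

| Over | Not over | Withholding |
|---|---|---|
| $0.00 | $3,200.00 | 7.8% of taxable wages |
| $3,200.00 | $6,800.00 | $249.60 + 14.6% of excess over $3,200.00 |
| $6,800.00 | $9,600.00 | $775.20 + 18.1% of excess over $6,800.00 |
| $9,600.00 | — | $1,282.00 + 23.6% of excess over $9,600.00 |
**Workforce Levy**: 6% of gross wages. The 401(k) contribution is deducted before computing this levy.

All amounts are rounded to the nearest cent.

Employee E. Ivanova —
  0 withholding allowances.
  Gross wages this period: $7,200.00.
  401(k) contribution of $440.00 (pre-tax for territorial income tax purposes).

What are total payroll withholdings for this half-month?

$1,174.96

Territorial Income Tax: taxable = $7,200.00 − $440.00 = $6,760.00
  $249.60 + 14.6% × ($6,760.00 − $3,200.00) = $249.60 + 14.6% × $3,560.00 = $769.36
Workforce Levy: 6% × $6,760.00 = $405.60
Total: $769.36 + $405.60 = $1,174.96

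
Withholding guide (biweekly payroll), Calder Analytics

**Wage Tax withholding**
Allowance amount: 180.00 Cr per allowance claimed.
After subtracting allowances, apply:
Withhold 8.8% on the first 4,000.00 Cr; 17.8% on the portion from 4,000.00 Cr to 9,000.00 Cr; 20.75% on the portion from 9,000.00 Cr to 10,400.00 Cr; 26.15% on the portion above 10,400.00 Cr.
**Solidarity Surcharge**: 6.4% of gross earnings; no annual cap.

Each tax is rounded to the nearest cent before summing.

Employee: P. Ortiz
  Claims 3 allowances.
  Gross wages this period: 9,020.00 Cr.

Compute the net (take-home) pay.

7,293.28 Cr

Wage Tax: taxable = 9,020.00 Cr − 3×180.00 Cr = 8,480.00 Cr
  352.00 Cr + 17.8% × (8,480.00 Cr − 4,000.00 Cr) = 352.00 Cr + 17.8% × 4,480.00 Cr = 1,149.44 Cr
Solidarity Surcharge: 6.4% × 9,020.00 Cr = 577.28 Cr
Total withheld: 1,149.44 Cr + 577.28 Cr = 1,726.72 Cr
Net pay: 9,020.00 Cr − 1,726.72 Cr = 7,293.28 Cr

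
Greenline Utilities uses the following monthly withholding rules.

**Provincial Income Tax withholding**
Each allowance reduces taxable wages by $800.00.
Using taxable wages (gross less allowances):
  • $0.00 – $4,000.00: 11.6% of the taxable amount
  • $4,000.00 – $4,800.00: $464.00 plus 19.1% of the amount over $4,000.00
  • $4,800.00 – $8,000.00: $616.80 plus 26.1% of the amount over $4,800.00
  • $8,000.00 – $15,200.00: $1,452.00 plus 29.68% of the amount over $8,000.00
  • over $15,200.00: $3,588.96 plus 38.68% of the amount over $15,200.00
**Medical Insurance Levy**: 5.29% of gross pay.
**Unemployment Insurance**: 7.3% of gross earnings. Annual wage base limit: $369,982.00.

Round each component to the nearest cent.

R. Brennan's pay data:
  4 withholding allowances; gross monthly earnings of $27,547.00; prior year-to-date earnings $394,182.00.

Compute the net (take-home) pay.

Provincial Income Tax: taxable = $27,547.00 − 4×$800.00 = $24,347.00
  $3,588.96 + 38.68% × ($24,347.00 − $15,200.00) = $3,588.96 + 38.68% × $9,147.00 = $7,127.02
Medical Insurance Levy: 5.29% × $27,547.00 = $1,457.24
Unemployment Insurance: YTD $394,182.00 ≥ cap $369,982.00 → $0.00
Total withheld: $7,127.02 + $1,457.24 + $0.00 = $8,584.26
Net pay: $27,547.00 − $8,584.26 = $18,962.74

$18,962.74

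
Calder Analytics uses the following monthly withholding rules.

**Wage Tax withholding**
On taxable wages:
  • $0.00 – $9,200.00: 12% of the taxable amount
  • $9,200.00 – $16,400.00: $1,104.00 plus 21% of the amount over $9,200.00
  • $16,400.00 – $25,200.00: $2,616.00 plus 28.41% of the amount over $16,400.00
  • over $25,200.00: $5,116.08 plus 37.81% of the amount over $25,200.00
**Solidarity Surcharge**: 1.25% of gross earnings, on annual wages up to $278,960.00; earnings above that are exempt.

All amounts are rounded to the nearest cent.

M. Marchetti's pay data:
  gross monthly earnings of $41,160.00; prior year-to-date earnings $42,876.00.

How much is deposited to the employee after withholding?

Wage Tax: taxable = $41,160.00
  $5,116.08 + 37.81% × ($41,160.00 − $25,200.00) = $5,116.08 + 37.81% × $15,960.00 = $11,150.56
Solidarity Surcharge: 1.25% × $41,160.00 = $514.50
Total withheld: $11,150.56 + $514.50 = $11,665.06
Net pay: $41,160.00 − $11,665.06 = $29,494.94

$29,494.94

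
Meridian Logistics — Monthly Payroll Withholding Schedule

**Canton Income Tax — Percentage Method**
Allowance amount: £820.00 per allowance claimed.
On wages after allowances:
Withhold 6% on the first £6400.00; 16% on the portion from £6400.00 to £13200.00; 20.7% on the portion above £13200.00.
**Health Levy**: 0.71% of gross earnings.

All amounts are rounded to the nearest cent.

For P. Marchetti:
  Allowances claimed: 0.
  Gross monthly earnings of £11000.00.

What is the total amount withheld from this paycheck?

Canton Income Tax: taxable = £11000.00
  £384.00 + 16% × (£11000.00 − £6400.00) = £384.00 + 16% × £4600.00 = £1120.00
Health Levy: 0.71% × £11000.00 = £78.10
Total: £1120.00 + £78.10 = £1198.10

£1198.10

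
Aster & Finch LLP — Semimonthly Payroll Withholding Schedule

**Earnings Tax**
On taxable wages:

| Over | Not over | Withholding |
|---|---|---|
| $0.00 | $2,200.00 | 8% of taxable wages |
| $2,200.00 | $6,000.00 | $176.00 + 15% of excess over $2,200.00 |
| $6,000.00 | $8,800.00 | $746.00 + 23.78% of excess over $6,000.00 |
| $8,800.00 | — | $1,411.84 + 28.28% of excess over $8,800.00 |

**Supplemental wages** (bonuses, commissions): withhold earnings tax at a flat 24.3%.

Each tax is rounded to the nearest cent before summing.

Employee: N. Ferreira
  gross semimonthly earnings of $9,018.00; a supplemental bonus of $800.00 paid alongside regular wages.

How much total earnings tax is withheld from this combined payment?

Earnings Tax: taxable = $9,018.00
  $1,411.84 + 28.28% × ($9,018.00 − $8,800.00) = $1,411.84 + 28.28% × $218.00 = $1,473.49
Supplemental (24.3% flat on bonus): 24.3% × $800.00 = $194.40
Total earnings tax: $1,473.49 + $194.40 = $1,667.89

$1,667.89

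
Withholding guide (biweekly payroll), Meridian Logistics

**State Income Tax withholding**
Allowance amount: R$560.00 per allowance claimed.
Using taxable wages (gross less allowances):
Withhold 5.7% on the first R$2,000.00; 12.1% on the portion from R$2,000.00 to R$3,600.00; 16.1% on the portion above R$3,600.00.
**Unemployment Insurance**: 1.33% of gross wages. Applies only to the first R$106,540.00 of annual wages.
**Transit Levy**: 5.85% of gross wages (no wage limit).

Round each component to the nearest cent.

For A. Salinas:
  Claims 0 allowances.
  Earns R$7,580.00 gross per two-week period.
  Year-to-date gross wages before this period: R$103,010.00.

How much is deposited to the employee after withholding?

R$6,141.24

State Income Tax: taxable = R$7,580.00
  R$307.60 + 16.1% × (R$7,580.00 − R$3,600.00) = R$307.60 + 16.1% × R$3,980.00 = R$948.38
Unemployment Insurance: cap R$106,540.00 − YTD R$103,010.00 = R$3,530.00 subject; 1.33% × R$3,530.00 = R$46.95
Transit Levy: 5.85% × R$7,580.00 = R$443.43
Total withheld: R$948.38 + R$46.95 + R$443.43 = R$1,438.76
Net pay: R$7,580.00 − R$1,438.76 = R$6,141.24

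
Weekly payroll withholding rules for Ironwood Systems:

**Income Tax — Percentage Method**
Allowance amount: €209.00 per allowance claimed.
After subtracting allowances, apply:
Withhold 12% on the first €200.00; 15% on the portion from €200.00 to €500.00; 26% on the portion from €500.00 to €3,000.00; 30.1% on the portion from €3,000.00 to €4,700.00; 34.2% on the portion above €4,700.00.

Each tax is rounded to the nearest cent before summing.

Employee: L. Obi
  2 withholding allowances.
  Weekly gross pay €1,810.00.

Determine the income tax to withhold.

Income Tax: taxable = €1,810.00 − 2×€209.00 = €1,392.00
  €69.00 + 26% × (€1,392.00 − €500.00) = €69.00 + 26% × €892.00 = €300.92

€300.92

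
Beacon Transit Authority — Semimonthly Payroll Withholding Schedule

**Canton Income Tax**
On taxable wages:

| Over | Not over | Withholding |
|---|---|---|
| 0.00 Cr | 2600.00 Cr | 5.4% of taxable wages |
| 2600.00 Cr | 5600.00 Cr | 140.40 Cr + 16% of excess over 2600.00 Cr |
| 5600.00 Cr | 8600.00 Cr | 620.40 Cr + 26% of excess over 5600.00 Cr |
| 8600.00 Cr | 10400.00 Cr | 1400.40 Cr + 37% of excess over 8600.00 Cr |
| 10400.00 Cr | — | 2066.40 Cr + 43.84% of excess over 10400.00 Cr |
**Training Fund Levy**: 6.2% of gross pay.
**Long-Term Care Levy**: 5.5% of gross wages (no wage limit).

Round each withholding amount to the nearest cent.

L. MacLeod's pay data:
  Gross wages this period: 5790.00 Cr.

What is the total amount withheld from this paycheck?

1347.23 Cr

Canton Income Tax: taxable = 5790.00 Cr
  620.40 Cr + 26% × (5790.00 Cr − 5600.00 Cr) = 620.40 Cr + 26% × 190.00 Cr = 669.80 Cr
Training Fund Levy: 6.2% × 5790.00 Cr = 358.98 Cr
Long-Term Care Levy: 5.5% × 5790.00 Cr = 318.45 Cr
Total: 669.80 Cr + 358.98 Cr + 318.45 Cr = 1347.23 Cr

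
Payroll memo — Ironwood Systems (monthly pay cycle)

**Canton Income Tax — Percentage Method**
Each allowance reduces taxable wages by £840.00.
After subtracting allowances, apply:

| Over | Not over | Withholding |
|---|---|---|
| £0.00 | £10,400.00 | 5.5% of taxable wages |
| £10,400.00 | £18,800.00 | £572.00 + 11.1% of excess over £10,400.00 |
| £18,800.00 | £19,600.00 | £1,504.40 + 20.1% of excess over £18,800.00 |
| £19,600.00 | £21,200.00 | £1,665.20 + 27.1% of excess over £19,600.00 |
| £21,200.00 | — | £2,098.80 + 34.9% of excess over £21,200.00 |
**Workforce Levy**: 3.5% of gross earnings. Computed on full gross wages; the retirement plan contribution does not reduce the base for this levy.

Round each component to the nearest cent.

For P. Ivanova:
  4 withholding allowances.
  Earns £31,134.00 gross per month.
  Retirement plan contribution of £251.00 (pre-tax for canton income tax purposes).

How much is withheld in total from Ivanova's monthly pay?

£5,395.22

Canton Income Tax: taxable = £31,134.00 − £251.00 − 4×£840.00 = £27,523.00
  £2,098.80 + 34.9% × (£27,523.00 − £21,200.00) = £2,098.80 + 34.9% × £6,323.00 = £4,305.53
Workforce Levy: 3.5% × £31,134.00 = £1,089.69
Total: £4,305.53 + £1,089.69 = £5,395.22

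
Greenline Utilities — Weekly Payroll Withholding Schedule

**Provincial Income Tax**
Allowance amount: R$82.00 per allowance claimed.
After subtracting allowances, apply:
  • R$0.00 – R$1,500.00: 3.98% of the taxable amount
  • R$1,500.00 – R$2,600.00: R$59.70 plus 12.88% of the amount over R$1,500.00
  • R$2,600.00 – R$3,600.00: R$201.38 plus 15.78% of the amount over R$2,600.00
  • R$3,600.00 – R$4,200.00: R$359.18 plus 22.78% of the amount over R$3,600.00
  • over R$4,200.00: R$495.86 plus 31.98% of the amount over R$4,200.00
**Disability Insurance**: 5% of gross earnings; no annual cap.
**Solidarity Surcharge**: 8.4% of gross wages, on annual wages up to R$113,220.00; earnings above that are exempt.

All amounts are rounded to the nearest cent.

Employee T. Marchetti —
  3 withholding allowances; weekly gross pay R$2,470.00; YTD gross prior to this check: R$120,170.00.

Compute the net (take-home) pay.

R$2,193.55

Provincial Income Tax: taxable = R$2,470.00 − 3×R$82.00 = R$2,224.00
  R$59.70 + 12.88% × (R$2,224.00 − R$1,500.00) = R$59.70 + 12.88% × R$724.00 = R$152.95
Disability Insurance: 5% × R$2,470.00 = R$123.50
Solidarity Surcharge: YTD R$120,170.00 ≥ cap R$113,220.00 → R$0.00
Total withheld: R$152.95 + R$123.50 + R$0.00 = R$276.45
Net pay: R$2,470.00 − R$276.45 = R$2,193.55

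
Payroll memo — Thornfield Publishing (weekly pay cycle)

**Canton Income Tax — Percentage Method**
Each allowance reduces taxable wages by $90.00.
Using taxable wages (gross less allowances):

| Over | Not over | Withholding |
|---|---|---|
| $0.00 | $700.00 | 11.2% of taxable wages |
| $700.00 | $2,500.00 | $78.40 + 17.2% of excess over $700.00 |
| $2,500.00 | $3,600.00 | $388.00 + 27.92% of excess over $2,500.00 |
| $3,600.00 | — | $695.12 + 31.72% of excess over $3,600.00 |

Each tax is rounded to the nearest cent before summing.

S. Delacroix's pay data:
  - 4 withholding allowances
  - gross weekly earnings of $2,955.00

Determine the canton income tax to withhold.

$414.52

Canton Income Tax: taxable = $2,955.00 − 4×$90.00 = $2,595.00
  $388.00 + 27.92% × ($2,595.00 − $2,500.00) = $388.00 + 27.92% × $95.00 = $414.52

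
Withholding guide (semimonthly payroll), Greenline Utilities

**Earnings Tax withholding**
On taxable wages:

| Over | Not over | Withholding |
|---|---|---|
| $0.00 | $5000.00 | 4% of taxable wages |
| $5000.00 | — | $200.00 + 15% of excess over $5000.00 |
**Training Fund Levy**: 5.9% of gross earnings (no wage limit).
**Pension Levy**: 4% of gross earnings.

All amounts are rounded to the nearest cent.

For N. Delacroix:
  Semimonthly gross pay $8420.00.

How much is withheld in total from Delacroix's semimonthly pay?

$1546.58

Earnings Tax: taxable = $8420.00
  $200.00 + 15% × ($8420.00 − $5000.00) = $200.00 + 15% × $3420.00 = $713.00
Training Fund Levy: 5.9% × $8420.00 = $496.78
Pension Levy: 4% × $8420.00 = $336.80
Total: $713.00 + $496.78 + $336.80 = $1546.58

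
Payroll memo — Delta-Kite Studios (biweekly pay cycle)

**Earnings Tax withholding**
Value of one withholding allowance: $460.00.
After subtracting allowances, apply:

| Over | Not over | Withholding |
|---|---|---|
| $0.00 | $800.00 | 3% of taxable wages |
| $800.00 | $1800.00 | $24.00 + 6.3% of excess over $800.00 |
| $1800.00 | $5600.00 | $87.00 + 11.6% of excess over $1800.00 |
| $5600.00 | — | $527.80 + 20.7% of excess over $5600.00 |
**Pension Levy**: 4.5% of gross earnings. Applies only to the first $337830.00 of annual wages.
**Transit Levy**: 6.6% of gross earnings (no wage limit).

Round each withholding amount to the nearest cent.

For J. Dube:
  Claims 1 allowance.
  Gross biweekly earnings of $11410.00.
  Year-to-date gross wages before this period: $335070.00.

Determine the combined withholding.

Earnings Tax: taxable = $11410.00 − 1×$460.00 = $10950.00
  $527.80 + 20.7% × ($10950.00 − $5600.00) = $527.80 + 20.7% × $5350.00 = $1635.25
Pension Levy: cap $337830.00 − YTD $335070.00 = $2760.00 subject; 4.5% × $2760.00 = $124.20
Transit Levy: 6.6% × $11410.00 = $753.06
Total: $1635.25 + $124.20 + $753.06 = $2512.51

$2512.51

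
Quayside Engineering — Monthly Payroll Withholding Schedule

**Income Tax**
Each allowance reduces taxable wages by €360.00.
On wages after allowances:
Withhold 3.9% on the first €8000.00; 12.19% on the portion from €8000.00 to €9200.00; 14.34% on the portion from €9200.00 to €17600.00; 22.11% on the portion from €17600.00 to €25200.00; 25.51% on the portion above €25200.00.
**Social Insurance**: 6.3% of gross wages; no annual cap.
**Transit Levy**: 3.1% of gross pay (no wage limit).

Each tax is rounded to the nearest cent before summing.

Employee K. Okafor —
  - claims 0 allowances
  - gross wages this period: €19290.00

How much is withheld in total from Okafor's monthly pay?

€3849.76

Income Tax: taxable = €19290.00
  €1662.84 + 22.11% × (€19290.00 − €17600.00) = €1662.84 + 22.11% × €1690.00 = €2036.50
Social Insurance: 6.3% × €19290.00 = €1215.27
Transit Levy: 3.1% × €19290.00 = €597.99
Total: €2036.50 + €1215.27 + €597.99 = €3849.76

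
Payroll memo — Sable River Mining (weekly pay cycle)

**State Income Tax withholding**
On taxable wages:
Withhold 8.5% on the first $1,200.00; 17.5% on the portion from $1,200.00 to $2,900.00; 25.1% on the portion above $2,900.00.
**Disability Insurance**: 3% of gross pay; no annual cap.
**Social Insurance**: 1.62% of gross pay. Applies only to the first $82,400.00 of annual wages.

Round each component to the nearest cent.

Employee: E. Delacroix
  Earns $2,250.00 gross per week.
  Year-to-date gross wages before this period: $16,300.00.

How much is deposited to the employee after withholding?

$1,860.30

State Income Tax: taxable = $2,250.00
  $102.00 + 17.5% × ($2,250.00 − $1,200.00) = $102.00 + 17.5% × $1,050.00 = $285.75
Disability Insurance: 3% × $2,250.00 = $67.50
Social Insurance: 1.62% × $2,250.00 = $36.45
Total withheld: $285.75 + $67.50 + $36.45 = $389.70
Net pay: $2,250.00 − $389.70 = $1,860.30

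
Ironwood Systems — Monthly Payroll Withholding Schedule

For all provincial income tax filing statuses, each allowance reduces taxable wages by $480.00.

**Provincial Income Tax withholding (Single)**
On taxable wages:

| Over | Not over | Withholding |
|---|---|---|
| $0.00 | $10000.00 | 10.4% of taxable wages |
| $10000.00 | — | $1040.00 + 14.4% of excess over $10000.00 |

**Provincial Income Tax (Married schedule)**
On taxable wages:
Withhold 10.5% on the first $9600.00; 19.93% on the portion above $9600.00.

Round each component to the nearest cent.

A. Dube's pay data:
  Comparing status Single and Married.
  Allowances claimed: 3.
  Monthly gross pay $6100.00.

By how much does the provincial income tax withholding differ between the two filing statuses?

Provincial Income Tax (Single): taxable = $6100.00 − 3×$480.00 = $4660.00
  10.4% × $4660.00 = $484.64
Provincial Income Tax (Married): taxable = $6100.00 − 3×$480.00 = $4660.00
  10.5% × $4660.00 = $489.30
Difference: |$484.64 − $489.30| = $4.66 (higher under Married)

$4.66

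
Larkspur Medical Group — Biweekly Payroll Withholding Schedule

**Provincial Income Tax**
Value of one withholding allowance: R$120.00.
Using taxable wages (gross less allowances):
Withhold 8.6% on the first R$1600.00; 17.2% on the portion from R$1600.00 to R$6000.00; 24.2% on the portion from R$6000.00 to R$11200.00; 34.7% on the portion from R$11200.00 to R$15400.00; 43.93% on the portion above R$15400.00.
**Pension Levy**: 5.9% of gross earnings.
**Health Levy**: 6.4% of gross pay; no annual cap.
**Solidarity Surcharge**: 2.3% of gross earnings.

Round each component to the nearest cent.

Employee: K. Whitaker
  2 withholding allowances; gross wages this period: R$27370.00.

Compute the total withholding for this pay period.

R$12759.21

Provincial Income Tax: taxable = R$27370.00 − 2×R$120.00 = R$27130.00
  R$3610.20 + 43.93% × (R$27130.00 − R$15400.00) = R$3610.20 + 43.93% × R$11730.00 = R$8763.19
Pension Levy: 5.9% × R$27370.00 = R$1614.83
Health Levy: 6.4% × R$27370.00 = R$1751.68
Solidarity Surcharge: 2.3% × R$27370.00 = R$629.51
Total: R$8763.19 + R$1614.83 + R$1751.68 + R$629.51 = R$12759.21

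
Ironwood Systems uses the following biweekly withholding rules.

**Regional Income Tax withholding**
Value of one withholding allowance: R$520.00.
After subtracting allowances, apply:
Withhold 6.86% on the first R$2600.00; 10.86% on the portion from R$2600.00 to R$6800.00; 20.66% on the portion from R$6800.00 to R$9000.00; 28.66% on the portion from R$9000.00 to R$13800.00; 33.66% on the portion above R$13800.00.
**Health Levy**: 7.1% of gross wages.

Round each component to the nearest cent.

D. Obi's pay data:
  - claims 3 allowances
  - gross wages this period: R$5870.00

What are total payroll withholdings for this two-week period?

Regional Income Tax: taxable = R$5870.00 − 3×R$520.00 = R$4310.00
  R$178.36 + 10.86% × (R$4310.00 − R$2600.00) = R$178.36 + 10.86% × R$1710.00 = R$364.07
Health Levy: 7.1% × R$5870.00 = R$416.77
Total: R$364.07 + R$416.77 = R$780.84

R$780.84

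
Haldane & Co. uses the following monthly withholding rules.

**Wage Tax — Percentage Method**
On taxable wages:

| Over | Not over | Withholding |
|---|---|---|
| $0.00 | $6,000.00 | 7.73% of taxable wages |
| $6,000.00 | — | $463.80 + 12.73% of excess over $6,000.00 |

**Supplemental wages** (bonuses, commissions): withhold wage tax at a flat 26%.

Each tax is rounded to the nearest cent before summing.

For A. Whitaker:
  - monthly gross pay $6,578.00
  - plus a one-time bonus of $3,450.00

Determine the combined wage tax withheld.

Wage Tax: taxable = $6,578.00
  $463.80 + 12.73% × ($6,578.00 − $6,000.00) = $463.80 + 12.73% × $578.00 = $537.38
Supplemental (26% flat on bonus): 26% × $3,450.00 = $897.00
Total wage tax: $537.38 + $897.00 = $1,434.38

$1,434.38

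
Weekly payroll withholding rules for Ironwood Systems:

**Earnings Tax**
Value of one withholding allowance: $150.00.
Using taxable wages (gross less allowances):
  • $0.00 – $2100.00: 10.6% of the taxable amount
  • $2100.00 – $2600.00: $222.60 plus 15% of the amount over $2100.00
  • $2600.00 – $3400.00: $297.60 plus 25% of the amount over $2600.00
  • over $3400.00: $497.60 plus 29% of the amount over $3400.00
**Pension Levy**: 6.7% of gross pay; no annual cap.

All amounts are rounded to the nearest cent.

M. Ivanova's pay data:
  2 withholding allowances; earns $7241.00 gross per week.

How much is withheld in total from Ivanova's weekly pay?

$2009.64

Earnings Tax: taxable = $7241.00 − 2×$150.00 = $6941.00
  $497.60 + 29% × ($6941.00 − $3400.00) = $497.60 + 29% × $3541.00 = $1524.49
Pension Levy: 6.7% × $7241.00 = $485.15
Total: $1524.49 + $485.15 = $2009.64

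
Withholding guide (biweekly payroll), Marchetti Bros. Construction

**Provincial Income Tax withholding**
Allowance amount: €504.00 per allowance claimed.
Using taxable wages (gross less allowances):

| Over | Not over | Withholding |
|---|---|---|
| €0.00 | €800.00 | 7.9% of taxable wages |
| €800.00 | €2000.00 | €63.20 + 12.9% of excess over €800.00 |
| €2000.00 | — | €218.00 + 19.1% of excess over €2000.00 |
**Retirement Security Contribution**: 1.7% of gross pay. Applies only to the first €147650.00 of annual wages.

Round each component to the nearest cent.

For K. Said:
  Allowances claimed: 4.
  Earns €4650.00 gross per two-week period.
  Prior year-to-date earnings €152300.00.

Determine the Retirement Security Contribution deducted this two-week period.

Retirement Security Contribution: YTD €152300.00 ≥ cap €147650.00 → €0.00

€0.00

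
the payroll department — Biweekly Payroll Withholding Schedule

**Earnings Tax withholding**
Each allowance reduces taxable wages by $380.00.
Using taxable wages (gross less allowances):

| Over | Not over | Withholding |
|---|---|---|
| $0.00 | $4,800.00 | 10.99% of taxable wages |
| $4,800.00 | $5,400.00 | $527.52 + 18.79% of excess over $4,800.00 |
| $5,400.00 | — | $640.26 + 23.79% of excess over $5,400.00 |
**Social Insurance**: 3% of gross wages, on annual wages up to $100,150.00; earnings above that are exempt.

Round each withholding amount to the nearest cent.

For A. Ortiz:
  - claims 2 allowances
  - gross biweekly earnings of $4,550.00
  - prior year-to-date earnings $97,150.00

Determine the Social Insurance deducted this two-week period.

$90.00

Social Insurance: cap $100,150.00 − YTD $97,150.00 = $3,000.00 subject; 3% × $3,000.00 = $90.00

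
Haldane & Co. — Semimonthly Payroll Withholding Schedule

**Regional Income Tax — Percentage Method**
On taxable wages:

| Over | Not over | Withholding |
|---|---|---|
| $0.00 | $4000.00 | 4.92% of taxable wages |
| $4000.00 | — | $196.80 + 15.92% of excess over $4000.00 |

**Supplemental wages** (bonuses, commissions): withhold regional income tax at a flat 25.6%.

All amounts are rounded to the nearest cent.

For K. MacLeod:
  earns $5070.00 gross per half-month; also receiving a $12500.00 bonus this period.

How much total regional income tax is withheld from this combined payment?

$3567.14

Regional Income Tax: taxable = $5070.00
  $196.80 + 15.92% × ($5070.00 − $4000.00) = $196.80 + 15.92% × $1070.00 = $367.14
Supplemental (25.6% flat on bonus): 25.6% × $12500.00 = $3200.00
Total regional income tax: $367.14 + $3200.00 = $3567.14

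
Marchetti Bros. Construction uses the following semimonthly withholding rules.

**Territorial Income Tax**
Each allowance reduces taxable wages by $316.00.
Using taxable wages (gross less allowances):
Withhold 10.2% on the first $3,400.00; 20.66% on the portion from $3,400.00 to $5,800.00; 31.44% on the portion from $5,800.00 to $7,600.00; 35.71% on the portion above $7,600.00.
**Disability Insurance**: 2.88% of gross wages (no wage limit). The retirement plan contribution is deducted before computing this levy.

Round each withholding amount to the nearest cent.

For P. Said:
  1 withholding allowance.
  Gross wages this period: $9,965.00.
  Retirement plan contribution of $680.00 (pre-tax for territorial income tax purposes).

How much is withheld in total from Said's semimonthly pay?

Territorial Income Tax: taxable = $9,965.00 − $680.00 − 1×$316.00 = $8,969.00
  $1,408.56 + 35.71% × ($8,969.00 − $7,600.00) = $1,408.56 + 35.71% × $1,369.00 = $1,897.43
Disability Insurance: 2.88% × $9,285.00 = $267.41
Total: $1,897.43 + $267.41 = $2,164.84

$2,164.84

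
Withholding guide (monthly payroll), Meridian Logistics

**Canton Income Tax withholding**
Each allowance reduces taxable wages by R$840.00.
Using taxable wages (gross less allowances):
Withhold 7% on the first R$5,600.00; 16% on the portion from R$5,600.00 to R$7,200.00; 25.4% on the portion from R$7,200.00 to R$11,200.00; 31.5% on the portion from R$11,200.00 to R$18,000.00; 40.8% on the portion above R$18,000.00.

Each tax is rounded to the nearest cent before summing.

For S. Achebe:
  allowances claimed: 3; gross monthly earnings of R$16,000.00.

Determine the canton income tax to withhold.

R$2,382.20

Canton Income Tax: taxable = R$16,000.00 − 3×R$840.00 = R$13,480.00
  R$1,664.00 + 31.5% × (R$13,480.00 − R$11,200.00) = R$1,664.00 + 31.5% × R$2,280.00 = R$2,382.20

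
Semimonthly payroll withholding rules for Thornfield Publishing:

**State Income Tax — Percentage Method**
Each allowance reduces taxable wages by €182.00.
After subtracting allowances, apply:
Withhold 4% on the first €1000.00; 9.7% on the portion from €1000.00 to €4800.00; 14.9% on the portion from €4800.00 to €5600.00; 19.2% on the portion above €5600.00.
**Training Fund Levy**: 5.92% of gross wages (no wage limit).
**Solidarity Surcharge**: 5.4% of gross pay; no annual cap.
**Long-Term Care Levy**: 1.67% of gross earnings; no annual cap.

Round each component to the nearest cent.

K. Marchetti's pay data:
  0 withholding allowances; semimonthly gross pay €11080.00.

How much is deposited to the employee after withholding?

State Income Tax: taxable = €11080.00
  €527.80 + 19.2% × (€11080.00 − €5600.00) = €527.80 + 19.2% × €5480.00 = €1579.96
Training Fund Levy: 5.92% × €11080.00 = €655.94
Solidarity Surcharge: 5.4% × €11080.00 = €598.32
Long-Term Care Levy: 1.67% × €11080.00 = €185.04
Total withheld: €1579.96 + €655.94 + €598.32 + €185.04 = €3019.26
Net pay: €11080.00 − €3019.26 = €8060.74

€8060.74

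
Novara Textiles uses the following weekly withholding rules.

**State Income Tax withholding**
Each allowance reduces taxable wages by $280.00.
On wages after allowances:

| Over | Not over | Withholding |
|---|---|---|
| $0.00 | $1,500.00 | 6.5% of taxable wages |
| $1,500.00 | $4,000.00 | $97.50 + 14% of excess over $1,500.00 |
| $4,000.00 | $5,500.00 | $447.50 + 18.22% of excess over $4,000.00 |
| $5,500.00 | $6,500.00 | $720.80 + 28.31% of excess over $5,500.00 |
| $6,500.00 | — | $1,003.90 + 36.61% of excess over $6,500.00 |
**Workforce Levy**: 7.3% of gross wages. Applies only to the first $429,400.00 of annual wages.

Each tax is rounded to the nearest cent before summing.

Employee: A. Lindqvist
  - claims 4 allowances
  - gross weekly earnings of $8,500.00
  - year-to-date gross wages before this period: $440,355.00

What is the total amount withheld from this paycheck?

$1,326.07

State Income Tax: taxable = $8,500.00 − 4×$280.00 = $7,380.00
  $1,003.90 + 36.61% × ($7,380.00 − $6,500.00) = $1,003.90 + 36.61% × $880.00 = $1,326.07
Workforce Levy: YTD $440,355.00 ≥ cap $429,400.00 → $0.00
Total: $1,326.07 + $0.00 = $1,326.07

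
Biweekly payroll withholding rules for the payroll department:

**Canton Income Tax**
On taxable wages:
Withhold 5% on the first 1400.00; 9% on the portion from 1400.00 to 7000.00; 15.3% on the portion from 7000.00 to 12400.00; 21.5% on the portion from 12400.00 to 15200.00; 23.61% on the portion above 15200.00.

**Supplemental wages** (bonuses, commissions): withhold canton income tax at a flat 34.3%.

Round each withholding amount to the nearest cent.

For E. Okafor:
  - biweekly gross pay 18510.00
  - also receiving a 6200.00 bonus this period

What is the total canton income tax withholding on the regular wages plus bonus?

Canton Income Tax: taxable = 18510.00
  2002.20 + 23.61% × (18510.00 − 15200.00) = 2002.20 + 23.61% × 3310.00 = 2783.69
Supplemental (34.3% flat on bonus): 34.3% × 6200.00 = 2126.60
Total canton income tax: 2783.69 + 2126.60 = 4910.29

4910.29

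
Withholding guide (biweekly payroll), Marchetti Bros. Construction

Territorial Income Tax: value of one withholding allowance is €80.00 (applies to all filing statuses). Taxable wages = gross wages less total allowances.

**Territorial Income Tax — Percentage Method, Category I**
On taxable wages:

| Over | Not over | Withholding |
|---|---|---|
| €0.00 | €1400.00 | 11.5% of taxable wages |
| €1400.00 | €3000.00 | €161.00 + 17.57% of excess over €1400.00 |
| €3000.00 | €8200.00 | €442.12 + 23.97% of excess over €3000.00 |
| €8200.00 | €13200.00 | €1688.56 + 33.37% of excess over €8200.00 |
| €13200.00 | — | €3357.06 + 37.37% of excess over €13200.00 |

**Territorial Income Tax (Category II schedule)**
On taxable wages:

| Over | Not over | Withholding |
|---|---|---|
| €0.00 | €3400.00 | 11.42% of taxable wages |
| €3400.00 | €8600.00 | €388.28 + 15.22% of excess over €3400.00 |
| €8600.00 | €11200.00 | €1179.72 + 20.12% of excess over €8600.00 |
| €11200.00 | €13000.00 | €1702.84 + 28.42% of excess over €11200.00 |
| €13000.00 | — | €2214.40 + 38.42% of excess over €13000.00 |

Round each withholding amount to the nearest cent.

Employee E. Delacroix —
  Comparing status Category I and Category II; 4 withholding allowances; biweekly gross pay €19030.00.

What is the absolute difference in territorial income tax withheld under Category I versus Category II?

€1007.97

Territorial Income Tax (Category I): taxable = €19030.00 − 4×€80.00 = €18710.00
  €3357.06 + 37.37% × (€18710.00 − €13200.00) = €3357.06 + 37.37% × €5510.00 = €5416.15
Territorial Income Tax (Category II): taxable = €19030.00 − 4×€80.00 = €18710.00
  €2214.40 + 38.42% × (€18710.00 − €13000.00) = €2214.40 + 38.42% × €5710.00 = €4408.18
Difference: |€5416.15 − €4408.18| = €1007.97 (higher under Category I)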